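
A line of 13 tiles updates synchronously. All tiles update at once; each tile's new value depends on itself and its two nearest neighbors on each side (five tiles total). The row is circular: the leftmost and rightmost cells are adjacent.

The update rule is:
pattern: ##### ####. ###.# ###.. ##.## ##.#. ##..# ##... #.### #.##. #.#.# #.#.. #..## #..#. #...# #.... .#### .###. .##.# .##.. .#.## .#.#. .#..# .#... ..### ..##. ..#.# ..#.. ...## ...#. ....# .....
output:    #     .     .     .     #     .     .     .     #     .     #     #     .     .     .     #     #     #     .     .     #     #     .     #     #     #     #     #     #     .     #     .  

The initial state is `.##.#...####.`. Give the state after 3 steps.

.#..####...#.

.#..##.###...
.#..#.###..##
.#..####...#.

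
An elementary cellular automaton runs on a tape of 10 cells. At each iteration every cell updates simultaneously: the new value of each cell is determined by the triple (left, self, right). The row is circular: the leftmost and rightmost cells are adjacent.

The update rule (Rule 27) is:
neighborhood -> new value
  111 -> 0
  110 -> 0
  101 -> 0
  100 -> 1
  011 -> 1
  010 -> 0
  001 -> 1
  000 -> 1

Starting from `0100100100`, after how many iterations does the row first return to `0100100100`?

1011011011
0010010010
1101101101
0001001001
1110110110
1000100100
0111011011
0100010010
1011101101
0010001001
1101110110
1001000100
0110111011
0100100010
1011011101
0010010001
1101101110
1001001000
0110110111
0100100100

20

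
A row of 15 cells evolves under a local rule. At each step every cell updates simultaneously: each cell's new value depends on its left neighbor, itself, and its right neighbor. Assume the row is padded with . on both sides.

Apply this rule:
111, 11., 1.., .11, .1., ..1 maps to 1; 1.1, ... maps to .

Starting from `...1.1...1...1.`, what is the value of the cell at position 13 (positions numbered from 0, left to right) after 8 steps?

1

..11.11.111.111
.111.11.111.111
1111.11.111.111
1111.11.111.111  (fixed point — unchanged through step 8)
position 13 holds 1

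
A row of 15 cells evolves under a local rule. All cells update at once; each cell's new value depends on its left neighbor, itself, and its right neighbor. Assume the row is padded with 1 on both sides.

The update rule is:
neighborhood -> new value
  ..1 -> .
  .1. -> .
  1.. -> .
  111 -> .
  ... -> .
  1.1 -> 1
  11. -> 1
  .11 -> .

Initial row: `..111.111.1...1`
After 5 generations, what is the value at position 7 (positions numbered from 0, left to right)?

.

....11..11.....
.....1...1.....
...............
...............  (fixed point — unchanged through generation 5)
position 7 holds .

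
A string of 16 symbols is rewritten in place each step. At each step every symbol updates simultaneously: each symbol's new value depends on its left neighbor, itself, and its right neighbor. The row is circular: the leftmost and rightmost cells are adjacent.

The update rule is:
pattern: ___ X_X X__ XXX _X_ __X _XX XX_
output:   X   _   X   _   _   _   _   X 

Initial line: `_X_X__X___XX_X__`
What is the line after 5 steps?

XX__XX__X__XX___

step 1: ____X__XX__X__XX
step 2: XXX__X__XX__X__X
step 3: __XX__X__XX__X__
step 4: X__XX__X__XX__XX
step 5: XX__XX__X__XX___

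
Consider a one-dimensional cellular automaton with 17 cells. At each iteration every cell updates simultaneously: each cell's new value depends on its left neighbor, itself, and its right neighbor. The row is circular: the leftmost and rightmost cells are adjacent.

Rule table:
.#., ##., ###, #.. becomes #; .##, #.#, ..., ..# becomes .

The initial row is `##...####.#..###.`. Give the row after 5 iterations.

iteration 1: .##...###.##..##.
iteration 2: ..##...##..##..##
iteration 3: #..##...##..##..#
iteration 4: ##..##...##..##..
iteration 5: .##..##...##..##.

.##..##...##..##.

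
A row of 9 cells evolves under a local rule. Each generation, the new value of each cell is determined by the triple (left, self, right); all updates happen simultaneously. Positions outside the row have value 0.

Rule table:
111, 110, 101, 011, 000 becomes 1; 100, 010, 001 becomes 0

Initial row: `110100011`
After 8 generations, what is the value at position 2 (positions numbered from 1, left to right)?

1

generation 1: 111001011
generation 2: 111000111
generation 3: 111010111
generation 4: 111101111
generation 5: 111111111
generation 6: 111111111  (fixed point — unchanged through generation 8)
position 2 holds 1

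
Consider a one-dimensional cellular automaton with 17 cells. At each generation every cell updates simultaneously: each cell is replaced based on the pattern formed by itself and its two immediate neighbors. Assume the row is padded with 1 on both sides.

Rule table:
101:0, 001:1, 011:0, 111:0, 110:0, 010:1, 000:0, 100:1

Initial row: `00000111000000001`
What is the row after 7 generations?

00000110001000010

generation 1: 10001000100000010
generation 2: 01011101110000110
generation 3: 01000000001001000
generation 4: 01100000011111101
generation 5: 00010000100000000
generation 6: 10111001110000001
generation 7: 00000110001000010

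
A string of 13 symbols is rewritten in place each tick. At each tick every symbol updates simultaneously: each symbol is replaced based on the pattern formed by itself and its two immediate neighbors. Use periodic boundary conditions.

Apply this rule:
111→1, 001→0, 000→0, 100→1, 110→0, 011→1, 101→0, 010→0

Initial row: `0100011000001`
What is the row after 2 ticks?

tick 1: 0010010100000
tick 2: 0001000010000

0001000010000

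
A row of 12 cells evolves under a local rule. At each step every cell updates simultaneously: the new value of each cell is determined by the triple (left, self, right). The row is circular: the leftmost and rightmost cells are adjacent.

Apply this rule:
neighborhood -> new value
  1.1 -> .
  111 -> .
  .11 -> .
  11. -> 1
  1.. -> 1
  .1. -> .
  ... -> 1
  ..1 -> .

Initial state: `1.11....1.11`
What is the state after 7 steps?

1.....11..11

1..1111.....
.1....11111.
..111.....11
1...11111..1
111.....11..
..11111..11.
1.....11..11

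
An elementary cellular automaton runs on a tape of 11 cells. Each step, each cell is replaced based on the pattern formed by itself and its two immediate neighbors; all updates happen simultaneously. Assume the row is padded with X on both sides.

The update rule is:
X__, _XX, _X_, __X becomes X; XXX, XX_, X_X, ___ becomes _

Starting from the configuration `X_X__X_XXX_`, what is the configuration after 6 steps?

__XXXX_X___
XXX____XX_X
___X__XX__X
X_XXXXX_XXX
__X_____X__
XXXX___XXXX

XXXX___XXXX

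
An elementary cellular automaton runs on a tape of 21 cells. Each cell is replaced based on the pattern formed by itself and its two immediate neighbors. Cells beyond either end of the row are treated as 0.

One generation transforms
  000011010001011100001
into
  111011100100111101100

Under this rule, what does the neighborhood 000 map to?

1

At position 0 the neighborhood is 000; the next row has 1 there.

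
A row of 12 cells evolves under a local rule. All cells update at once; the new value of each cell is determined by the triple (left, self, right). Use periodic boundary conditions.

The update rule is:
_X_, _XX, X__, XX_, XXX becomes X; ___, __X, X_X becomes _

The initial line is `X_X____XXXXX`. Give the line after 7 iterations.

X_XX___XXXXX
X_XXX__XXXXX
X_XXXX_XXXXX
X_XXXX_XXXXX  (fixed point — unchanged through iteration 7)

X_XXXX_XXXXX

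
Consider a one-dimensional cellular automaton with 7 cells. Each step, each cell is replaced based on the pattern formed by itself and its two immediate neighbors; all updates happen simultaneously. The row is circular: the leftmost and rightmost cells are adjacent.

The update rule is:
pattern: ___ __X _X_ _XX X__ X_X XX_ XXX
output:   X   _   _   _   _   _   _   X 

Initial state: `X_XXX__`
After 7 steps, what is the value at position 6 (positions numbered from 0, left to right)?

X

___X___
XX___XX
X__X__X
_______
XXXXXXX
XXXXXXX  (fixed point — unchanged through step 7)
position 6 holds X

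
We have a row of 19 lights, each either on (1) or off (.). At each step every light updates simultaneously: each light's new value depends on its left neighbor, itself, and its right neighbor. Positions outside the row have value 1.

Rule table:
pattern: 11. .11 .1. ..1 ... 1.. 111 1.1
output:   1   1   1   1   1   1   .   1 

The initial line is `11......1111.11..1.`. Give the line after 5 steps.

step 1: .11111111..11111111
step 2: 11......1111.......
step 3: .11111111..11111111  (repeats step 1; period 2)
step 5: .11111111..11111111

.11111111..11111111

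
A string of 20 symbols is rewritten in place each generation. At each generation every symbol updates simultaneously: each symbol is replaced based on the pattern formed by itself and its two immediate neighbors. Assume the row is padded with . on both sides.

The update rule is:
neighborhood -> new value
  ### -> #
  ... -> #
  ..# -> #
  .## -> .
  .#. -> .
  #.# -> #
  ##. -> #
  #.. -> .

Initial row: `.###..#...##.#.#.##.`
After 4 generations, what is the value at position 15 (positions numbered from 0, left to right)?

#

generation 1: #.##.#..##.##.#.#.#.
generation 2: .#.##..#.##.##.#.#..
generation 3: #.#.#.#.#.##.##.#..#
generation 4: .#.#.#.#.#.##.##..#.
position 15 holds #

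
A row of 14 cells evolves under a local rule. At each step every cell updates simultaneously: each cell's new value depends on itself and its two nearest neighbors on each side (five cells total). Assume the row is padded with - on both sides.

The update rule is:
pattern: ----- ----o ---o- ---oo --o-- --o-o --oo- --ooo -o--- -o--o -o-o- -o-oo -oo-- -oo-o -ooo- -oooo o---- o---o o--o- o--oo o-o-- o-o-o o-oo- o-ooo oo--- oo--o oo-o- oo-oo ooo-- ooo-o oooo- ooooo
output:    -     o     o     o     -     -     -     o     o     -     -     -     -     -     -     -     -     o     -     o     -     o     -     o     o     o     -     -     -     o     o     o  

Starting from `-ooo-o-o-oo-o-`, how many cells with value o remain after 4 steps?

4

oo-o-o-o-----o
---o-o--o--oo-
-oo-------o--o
o--o----oo----
count of o: 4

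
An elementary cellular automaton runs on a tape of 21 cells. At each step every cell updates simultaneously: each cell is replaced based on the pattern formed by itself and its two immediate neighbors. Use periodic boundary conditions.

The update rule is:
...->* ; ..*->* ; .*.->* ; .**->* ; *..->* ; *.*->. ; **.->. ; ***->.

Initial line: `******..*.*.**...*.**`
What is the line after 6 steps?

......***.*.*.****.*.
*******...*.*.*....**
.......****.*.******.
********....*.*.....*
........*****.*******
*********.....*......

*********.....*......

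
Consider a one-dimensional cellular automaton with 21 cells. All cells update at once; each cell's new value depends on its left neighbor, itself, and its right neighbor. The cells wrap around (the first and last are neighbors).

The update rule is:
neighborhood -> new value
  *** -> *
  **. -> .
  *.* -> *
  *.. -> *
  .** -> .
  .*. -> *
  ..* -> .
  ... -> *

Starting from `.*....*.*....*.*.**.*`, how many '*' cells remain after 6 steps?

step 1: *****.******.****..**
step 2: ****.*.****.*.**.*..*
step 3: ***.***.**.***..***..
step 4: .*.*.*.*..*.*.*..*.*.
step 5: .********.******.****
step 6: *.******.*.****.*.**.
count of *: 15

15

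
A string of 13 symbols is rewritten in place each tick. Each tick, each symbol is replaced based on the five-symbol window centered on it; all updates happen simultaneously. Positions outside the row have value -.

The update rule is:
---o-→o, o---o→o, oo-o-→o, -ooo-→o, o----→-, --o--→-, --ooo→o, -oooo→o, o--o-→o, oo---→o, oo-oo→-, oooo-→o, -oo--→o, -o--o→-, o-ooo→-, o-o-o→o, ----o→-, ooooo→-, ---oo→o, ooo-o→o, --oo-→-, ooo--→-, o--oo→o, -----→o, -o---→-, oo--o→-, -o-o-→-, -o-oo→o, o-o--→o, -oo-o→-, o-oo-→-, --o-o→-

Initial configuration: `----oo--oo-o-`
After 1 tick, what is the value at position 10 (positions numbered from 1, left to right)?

-

tick 1: oo-o-o-o--oo-
position 10 holds -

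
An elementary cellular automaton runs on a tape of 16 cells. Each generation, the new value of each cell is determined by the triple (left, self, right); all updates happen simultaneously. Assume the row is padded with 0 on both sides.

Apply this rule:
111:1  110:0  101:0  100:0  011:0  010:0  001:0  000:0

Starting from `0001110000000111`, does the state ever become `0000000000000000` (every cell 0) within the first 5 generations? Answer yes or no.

yes

0000100000000010
0000000000000000
all cells are 0 at generation 2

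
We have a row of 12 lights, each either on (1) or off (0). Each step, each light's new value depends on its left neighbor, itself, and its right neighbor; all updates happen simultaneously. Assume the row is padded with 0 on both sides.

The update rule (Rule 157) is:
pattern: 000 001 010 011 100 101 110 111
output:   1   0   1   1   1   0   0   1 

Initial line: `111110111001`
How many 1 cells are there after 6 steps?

111100110101
111010100101
110010110101
101010100101
101010110101
101010100101
count of 1: 6

6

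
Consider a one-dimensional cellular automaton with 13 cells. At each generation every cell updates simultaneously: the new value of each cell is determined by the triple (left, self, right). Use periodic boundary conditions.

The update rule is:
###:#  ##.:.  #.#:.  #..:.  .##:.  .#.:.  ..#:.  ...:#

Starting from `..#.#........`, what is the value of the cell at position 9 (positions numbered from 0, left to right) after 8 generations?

#

#.....#######
..###..######
...#....####.
##...##..##..
...#.........
##...########
#..#..#######
.......######
position 9 holds #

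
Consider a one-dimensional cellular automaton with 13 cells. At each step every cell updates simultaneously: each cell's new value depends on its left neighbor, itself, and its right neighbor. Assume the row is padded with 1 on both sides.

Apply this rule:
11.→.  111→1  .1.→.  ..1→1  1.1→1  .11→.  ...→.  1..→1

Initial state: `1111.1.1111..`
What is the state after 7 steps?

111.1.1.11.11
11.1.1.1..1.1
1.1.1.1.11.1.
.1.1.1.1..1.1
1.1.1.1.11.1.  (repeats step 3; period 2)
step 7: 1.1.1.1.11.1.

1.1.1.1.11.1.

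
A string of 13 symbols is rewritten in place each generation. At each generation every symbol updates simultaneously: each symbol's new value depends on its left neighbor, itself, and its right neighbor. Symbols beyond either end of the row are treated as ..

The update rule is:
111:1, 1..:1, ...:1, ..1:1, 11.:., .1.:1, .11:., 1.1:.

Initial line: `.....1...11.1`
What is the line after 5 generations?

generation 1: 111111111...1
generation 2: .1111111.1111
generation 3: 1.11111...11.
generation 4: 1..111.111..1
generation 5: 111.1...1.111

111.1...1.111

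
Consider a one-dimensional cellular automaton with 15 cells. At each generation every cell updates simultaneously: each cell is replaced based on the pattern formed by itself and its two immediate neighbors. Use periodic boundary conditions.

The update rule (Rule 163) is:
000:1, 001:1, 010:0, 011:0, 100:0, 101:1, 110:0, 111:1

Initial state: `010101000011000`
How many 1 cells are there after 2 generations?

101010011100011
010100101001101
count of 1: 7

7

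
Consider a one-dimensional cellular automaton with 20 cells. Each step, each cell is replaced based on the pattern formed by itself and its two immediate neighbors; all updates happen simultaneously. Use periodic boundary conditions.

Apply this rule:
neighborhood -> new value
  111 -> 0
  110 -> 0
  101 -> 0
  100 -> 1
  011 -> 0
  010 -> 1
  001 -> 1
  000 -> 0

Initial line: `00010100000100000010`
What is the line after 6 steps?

step 1: 00110110001110000111
step 2: 11000001010001001000
step 3: 00100011011011111101
step 4: 11110100000000000001
step 5: 00000110000000000010
step 6: 00001001000000000111

00001001000000000111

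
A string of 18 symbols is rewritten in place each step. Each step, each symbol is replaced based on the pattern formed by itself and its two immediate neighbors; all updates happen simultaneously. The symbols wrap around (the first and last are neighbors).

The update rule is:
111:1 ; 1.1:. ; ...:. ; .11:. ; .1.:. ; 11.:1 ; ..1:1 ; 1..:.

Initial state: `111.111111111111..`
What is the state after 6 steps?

....1...1.111111..

.11..11111111111.1
..1.1.1111111111..
.1.....111111111..
1.....1.11111111..
.....1...1111111.1
....1...1.111111..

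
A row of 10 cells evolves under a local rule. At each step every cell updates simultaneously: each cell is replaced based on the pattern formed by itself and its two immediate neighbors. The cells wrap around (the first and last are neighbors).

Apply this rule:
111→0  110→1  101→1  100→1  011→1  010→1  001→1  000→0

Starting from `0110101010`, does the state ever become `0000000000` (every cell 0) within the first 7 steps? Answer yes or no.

1111111111
0000000000
all cells are 0 at step 2

yes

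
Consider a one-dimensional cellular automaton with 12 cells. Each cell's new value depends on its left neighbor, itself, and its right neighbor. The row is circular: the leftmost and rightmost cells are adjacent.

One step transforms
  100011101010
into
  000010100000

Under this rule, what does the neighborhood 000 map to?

0

At position 2 the neighborhood is 000; the next row has 0 there.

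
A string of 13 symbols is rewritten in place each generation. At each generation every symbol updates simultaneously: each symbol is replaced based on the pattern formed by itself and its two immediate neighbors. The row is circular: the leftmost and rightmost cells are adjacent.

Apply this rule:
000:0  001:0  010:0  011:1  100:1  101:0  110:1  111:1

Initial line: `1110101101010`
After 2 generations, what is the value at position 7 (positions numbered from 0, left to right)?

1

generation 1: 1110001100000
generation 2: 1111001110000
position 7 holds 1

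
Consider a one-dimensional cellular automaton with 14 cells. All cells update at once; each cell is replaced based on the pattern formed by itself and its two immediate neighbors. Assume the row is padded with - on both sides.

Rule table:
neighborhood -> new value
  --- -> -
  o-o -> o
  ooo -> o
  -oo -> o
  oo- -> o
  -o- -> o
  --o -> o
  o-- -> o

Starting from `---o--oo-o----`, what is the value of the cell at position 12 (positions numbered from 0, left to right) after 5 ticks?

o

tick 1: --ooooooooo---
tick 2: -ooooooooooo--
tick 3: ooooooooooooo-
tick 4: oooooooooooooo
tick 5: oooooooooooooo
position 12 holds o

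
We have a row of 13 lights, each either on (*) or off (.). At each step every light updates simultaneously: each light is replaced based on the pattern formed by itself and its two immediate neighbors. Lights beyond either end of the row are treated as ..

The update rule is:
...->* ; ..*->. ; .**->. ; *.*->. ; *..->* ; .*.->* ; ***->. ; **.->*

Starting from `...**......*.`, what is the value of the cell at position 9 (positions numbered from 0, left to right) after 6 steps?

.

step 1: **..******.**
step 2: .**......*..*
step 3: ..******.**.*
step 4: *......*..*.*
step 5: ******.**.*.*
step 6: .....*..*.*.*
position 9 holds .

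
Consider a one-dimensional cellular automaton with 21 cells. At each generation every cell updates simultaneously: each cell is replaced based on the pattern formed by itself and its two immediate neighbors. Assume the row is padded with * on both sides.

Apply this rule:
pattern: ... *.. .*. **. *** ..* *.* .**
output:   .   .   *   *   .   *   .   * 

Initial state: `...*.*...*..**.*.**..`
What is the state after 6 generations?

..**.*..**.***.*.**.*
.***.*.***.*.*.*.**.*
.*.*.*.*.*.*.*.*.**.*
.*.*.*.*.*.*.*.*.**.*  (fixed point — unchanged through generation 6)

.*.*.*.*.*.*.*.*.**.*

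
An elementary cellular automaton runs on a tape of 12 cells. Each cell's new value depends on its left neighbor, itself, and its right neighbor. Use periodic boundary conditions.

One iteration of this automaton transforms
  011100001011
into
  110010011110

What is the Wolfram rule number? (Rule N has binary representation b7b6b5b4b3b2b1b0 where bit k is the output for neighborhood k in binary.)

position 2: 111 → 0  (bit 7 = 0)
position 3: 110 → 0  (bit 6 = 0)
position 0: 101 → 1  (bit 5 = 1)
position 4: 100 → 1  (bit 4 = 1)
position 1: 011 → 1  (bit 3 = 1)
position 8: 010 → 1  (bit 2 = 1)
position 7: 001 → 1  (bit 1 = 1)
position 5: 000 → 0  (bit 0 = 0)
bits b7..b0 = 00111110 = 62

62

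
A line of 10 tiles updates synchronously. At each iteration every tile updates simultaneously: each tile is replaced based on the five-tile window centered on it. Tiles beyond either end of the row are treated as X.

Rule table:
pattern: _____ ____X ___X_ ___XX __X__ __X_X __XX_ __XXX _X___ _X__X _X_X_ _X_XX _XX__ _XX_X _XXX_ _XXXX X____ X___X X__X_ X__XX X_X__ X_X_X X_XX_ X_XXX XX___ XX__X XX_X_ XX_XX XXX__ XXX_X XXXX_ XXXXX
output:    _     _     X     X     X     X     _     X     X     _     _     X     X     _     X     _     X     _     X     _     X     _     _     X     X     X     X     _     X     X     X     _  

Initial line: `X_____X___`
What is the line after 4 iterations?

XXX__XXX_X
_XXX_XXX_X
_XXX_XXX_X  (fixed point — unchanged through iteration 4)

_XXX_XXX_X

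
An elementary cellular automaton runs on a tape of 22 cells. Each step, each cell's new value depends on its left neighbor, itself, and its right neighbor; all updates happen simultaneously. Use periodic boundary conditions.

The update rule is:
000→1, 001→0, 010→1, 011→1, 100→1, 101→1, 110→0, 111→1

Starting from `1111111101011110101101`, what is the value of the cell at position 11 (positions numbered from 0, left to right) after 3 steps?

1111111011111101111011
1111110111111011110111
1111101111110111101111
position 11 holds 1

1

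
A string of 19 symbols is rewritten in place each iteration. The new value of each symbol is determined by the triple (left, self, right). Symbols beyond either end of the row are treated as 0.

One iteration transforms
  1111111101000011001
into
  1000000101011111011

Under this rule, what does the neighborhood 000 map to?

At position 11 the neighborhood is 000; the next row has 1 there.

1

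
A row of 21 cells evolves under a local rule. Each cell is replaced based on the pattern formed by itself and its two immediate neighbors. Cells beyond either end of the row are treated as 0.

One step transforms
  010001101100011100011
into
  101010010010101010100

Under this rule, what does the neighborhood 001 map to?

At position 0 the neighborhood is 001; the next row has 1 there.

1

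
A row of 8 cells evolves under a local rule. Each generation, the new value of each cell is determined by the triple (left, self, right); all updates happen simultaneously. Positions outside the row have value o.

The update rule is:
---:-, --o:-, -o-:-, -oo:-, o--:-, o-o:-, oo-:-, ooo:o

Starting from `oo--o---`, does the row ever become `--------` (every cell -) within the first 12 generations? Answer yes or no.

yes

o-------
--------
all cells are - at generation 2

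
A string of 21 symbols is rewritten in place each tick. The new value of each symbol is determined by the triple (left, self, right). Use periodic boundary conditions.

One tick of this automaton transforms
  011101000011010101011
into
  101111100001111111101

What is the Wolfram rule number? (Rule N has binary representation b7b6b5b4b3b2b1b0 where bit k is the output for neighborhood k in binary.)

position 2: 111 → 1  (bit 7 = 1)
position 3: 110 → 1  (bit 6 = 1)
position 0: 101 → 1  (bit 5 = 1)
position 6: 100 → 1  (bit 4 = 1)
position 1: 011 → 0  (bit 3 = 0)
position 5: 010 → 1  (bit 2 = 1)
position 9: 001 → 0  (bit 1 = 0)
position 7: 000 → 0  (bit 0 = 0)
bits b7..b0 = 11110100 = 244

244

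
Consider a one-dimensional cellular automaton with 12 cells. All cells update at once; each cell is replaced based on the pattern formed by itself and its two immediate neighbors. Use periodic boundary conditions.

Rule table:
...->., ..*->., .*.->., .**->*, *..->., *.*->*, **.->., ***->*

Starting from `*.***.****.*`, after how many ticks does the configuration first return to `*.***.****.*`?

12

.***.****.**
***.****.**.
**.****.**.*
*.****.**.**
.****.**.***
****.**.***.
***.**.***.*
**.**.***.**
*.**.***.***
.**.***.****
**.***.****.
*.***.****.*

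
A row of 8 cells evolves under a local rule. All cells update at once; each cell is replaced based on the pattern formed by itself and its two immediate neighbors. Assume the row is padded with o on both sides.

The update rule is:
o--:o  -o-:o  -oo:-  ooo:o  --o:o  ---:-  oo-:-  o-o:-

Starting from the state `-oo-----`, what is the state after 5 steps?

---ooo--

---o---o
o-ooo-o-
---o--o-
o-ooooo-
---ooo--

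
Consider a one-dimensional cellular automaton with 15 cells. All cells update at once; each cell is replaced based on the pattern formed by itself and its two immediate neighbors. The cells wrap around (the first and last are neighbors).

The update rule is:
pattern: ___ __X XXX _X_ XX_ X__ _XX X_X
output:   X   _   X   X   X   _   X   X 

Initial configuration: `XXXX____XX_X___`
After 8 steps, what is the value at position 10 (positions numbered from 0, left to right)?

X

XXXX_XX_XXXX_X_
XXXXXXXXXXXXXXX
XXXXXXXXXXXXXXX  (fixed point — unchanged through step 8)
position 10 holds X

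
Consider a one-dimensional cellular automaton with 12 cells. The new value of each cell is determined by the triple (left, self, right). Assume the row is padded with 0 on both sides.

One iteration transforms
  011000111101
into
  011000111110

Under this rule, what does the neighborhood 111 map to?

1

At position 7 the neighborhood is 111; the next row has 1 there.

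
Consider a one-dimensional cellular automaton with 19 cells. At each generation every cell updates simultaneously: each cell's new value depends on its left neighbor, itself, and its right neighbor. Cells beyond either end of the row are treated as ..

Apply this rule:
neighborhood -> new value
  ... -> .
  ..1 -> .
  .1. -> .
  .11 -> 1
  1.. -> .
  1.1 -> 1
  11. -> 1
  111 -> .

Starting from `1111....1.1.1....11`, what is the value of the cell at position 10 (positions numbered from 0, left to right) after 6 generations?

generation 1: 1..1.....1.1.....11
generation 2: ..........1......11
generation 3: .................11
generation 4: .................11  (fixed point — unchanged through generation 6)
position 10 holds .

.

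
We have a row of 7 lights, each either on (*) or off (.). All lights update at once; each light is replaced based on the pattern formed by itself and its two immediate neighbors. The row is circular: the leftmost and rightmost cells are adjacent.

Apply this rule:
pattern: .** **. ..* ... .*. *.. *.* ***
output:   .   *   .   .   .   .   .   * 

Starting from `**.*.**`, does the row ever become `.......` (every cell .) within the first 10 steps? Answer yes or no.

**....*
**.....
.*.....
.......
all cells are . at step 4

yes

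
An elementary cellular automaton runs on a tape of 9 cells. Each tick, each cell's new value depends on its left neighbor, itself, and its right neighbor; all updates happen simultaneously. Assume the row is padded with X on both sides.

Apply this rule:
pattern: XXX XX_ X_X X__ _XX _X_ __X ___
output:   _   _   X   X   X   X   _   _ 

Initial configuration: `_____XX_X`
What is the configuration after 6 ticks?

_X_X__XX_

X____X_XX
_X___XXX_
XXX__X__X
___X_XX_X
X__XXX_XX
_X_X__XX_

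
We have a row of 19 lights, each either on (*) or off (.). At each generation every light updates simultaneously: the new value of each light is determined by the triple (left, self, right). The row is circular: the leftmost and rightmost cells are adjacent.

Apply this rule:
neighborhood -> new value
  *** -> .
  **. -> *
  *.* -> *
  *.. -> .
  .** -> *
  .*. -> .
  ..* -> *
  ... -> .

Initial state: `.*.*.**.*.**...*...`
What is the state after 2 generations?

.*.**..***.*.*....*

*.*.****.***..*....
.*.**..***.*.*....*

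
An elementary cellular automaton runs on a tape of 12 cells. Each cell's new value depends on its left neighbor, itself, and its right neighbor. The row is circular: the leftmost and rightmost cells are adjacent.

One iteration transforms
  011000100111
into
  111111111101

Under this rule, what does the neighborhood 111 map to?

0

At position 10 the neighborhood is 111; the next row has 0 there.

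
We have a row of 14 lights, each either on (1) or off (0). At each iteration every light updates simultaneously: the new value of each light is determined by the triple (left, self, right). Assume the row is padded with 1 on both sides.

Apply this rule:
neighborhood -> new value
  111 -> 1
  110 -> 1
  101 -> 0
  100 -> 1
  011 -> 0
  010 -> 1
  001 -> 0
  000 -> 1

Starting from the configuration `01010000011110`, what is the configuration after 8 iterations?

11110011001010

01011111001110
01001111100110
01100111110010
00110011111010
10011001111010
11001100111010
11100110011010
11110011001010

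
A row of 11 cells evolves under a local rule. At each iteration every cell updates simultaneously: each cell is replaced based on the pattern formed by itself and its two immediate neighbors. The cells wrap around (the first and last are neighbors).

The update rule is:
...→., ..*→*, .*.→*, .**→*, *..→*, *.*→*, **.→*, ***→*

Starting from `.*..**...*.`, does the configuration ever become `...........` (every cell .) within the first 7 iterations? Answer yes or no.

no

*******.***
***********
***********  (fixed point — unchanged through iteration 7)
iteration 7 is ***********, still not uniform .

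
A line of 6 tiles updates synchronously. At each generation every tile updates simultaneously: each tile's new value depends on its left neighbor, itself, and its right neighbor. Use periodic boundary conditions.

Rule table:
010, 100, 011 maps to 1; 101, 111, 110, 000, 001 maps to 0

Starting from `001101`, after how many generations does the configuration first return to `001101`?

2

101001
001101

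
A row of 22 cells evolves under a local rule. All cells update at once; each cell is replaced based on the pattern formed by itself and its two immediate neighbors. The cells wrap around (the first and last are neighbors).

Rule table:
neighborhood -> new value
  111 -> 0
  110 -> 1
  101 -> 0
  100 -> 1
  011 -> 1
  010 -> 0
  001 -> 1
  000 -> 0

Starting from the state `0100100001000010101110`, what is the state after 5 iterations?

1111000100001000101011

1011010010100100001011
1011001100011010010010
0011111110111001101100
0110000010101111101110
1111000100001000101011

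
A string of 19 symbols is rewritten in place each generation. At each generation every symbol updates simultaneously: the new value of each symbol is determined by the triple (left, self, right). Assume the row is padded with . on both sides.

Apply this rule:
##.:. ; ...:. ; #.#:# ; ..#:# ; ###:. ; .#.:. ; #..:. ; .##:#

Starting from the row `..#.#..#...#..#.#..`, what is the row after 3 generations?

generation 1: .#.#..#...#..#.#...
generation 2: #.#..#...#..#.#....
generation 3: .#..#...#..#.#.....

.#..#...#..#.#.....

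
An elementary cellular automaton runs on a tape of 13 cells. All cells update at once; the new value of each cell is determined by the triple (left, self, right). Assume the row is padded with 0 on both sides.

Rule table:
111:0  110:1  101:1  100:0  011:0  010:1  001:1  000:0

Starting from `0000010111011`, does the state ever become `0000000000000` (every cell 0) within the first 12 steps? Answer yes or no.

no

step 1: 0000111001101
step 2: 0001001010111
step 3: 0011011111001
step 4: 0101100001011
step 5: 1110100011101
step 6: 0011100100111
step 7: 0100101101001
step 8: 1101110111011
step 9: 0110011001101
step 10: 1010101010111
step 11: 1111111111001
step 12: 0000000001011
step 12 is 0000000001011, still not uniform 0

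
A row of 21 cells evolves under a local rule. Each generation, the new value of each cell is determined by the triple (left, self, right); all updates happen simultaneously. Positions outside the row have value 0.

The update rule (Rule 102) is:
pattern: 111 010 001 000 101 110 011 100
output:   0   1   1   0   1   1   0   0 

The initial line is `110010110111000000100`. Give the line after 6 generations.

100011011011101010100

010111011001000001100
111001101011000010100
001010111101000111100
011111000111001000100
100001001001011001100
100011011011101010100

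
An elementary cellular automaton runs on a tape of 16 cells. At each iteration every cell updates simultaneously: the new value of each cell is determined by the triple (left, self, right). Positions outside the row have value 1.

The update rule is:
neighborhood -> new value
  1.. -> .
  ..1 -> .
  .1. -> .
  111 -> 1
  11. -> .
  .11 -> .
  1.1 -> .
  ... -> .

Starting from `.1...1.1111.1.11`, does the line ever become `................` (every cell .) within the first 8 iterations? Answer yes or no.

........11.....1
................
all cells are . at iteration 2

yes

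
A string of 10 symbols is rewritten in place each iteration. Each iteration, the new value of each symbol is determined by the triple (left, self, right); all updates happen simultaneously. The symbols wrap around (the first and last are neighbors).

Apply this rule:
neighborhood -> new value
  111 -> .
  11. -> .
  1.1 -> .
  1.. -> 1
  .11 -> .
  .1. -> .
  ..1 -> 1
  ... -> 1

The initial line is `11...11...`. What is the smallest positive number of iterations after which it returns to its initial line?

iteration 1: ..111..111
iteration 2: 11...11...

2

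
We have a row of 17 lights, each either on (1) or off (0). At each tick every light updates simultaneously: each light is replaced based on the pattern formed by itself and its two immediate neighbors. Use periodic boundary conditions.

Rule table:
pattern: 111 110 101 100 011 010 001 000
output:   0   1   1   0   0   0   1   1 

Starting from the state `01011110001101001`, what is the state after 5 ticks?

tick 1: 10100010110110010
tick 2: 01001101011010101
tick 3: 10010110101101010
tick 4: 00101011010110101
tick 5: 01010101101011010

01010101101011010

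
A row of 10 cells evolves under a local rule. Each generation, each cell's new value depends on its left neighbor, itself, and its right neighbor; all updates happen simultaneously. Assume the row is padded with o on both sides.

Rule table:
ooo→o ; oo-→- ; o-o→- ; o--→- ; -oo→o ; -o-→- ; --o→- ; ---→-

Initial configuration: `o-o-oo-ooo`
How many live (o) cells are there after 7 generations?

3

generation 1: ----o--ooo
generation 2: -------ooo
generation 3: -------ooo  (fixed point — unchanged through generation 7)
count of o: 3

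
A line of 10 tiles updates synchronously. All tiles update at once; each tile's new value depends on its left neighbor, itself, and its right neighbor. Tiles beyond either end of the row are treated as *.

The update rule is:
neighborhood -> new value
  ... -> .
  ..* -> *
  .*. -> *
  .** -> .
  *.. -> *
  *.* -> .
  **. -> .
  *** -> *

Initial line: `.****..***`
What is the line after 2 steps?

..**.**.**
**.......*

**.......*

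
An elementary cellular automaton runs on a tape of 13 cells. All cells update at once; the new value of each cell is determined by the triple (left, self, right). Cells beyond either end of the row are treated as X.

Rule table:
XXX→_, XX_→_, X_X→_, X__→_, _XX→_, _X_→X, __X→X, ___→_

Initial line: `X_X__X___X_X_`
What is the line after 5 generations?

__X_XX__XX_X_
_XX____X___X_
______XX__XX_
_____X___X___
____XX__XX__X

____XX__XX__X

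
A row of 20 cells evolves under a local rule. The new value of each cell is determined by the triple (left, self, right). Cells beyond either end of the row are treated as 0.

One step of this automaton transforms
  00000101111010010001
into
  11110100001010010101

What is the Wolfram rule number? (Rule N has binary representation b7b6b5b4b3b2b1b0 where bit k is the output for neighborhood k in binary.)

69

position 8: 111 → 0  (bit 7 = 0)
position 10: 110 → 1  (bit 6 = 1)
position 6: 101 → 0  (bit 5 = 0)
position 13: 100 → 0  (bit 4 = 0)
position 7: 011 → 0  (bit 3 = 0)
position 5: 010 → 1  (bit 2 = 1)
position 4: 001 → 0  (bit 1 = 0)
position 0: 000 → 1  (bit 0 = 1)
bits b7..b0 = 01000101 = 69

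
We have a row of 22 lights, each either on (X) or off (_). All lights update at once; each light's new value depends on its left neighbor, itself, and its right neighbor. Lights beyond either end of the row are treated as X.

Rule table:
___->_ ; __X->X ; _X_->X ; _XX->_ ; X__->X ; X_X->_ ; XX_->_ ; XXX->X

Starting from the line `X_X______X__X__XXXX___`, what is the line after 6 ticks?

__X___X___X_X_X_XXXX_X

__XX____XXXXXXX_XX_X_X
XX__X__X_XXXXX_____X__
X_XXXXXX__XXX_X___XXXX
___XXXX_XX_X__XX_X_XXX
X_X_XX_____XXX___X__XX
__X___X___X_X_X_XXXX_X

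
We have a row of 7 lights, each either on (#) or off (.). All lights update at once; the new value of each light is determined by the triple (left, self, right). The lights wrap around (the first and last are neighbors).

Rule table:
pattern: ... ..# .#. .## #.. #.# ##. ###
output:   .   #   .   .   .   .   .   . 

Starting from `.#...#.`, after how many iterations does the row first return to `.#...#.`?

#...#..
...#..#
..#..#.
.#..#..
#..#...
..#...#
.#...#.

7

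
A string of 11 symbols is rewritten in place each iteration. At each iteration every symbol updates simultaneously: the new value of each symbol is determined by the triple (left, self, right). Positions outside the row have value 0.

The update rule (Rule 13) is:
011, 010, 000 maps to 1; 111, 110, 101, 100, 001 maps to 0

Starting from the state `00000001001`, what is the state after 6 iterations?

11111101001
10000001001
10111101001
10100001001
10101101001
10101001001

10101001001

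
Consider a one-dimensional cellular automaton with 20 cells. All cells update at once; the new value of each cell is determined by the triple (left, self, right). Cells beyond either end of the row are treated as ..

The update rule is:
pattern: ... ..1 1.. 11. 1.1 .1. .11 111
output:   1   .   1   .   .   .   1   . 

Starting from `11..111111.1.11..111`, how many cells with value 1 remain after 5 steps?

10

1.1.1........1.1.1..
.....1111111......11
1111.1......11111.1.
1.....11111.1......1
.1111.1......11111..
count of 1: 10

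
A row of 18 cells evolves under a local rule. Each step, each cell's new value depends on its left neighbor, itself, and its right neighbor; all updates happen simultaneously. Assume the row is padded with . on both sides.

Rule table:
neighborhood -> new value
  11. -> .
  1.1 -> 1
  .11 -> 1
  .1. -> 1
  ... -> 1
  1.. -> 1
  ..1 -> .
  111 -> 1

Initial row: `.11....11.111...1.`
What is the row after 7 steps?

step 1: .1.111.1.111.11.11
step 2: .1111.11111.11.11.
step 3: .111.11111.11.11.1
step 4: .11.11111.11.11.11
step 5: .1.11111.11.11.11.
step 6: .111111.11.11.11.1
step 7: .11111.11.11.11.11

.11111.11.11.11.11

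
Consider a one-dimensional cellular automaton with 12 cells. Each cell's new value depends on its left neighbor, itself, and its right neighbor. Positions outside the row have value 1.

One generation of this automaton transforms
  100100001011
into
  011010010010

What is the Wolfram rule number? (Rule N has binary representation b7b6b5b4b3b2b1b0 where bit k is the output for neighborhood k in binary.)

position 11: 111 → 0  (bit 7 = 0)
position 0: 110 → 0  (bit 6 = 0)
position 9: 101 → 0  (bit 5 = 0)
position 1: 100 → 1  (bit 4 = 1)
position 10: 011 → 1  (bit 3 = 1)
position 3: 010 → 0  (bit 2 = 0)
position 2: 001 → 1  (bit 1 = 1)
position 5: 000 → 0  (bit 0 = 0)
bits b7..b0 = 00011010 = 26

26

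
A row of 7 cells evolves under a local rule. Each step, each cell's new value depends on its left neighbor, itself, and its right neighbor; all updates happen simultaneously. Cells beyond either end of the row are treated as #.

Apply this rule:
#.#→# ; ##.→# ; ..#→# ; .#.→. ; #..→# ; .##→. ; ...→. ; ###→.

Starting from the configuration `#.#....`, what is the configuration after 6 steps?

##.#..#
.##.##.
#.##.##
##.##..
.##.###
#.##...

#.##...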